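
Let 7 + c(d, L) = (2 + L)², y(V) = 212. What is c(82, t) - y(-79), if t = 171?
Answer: 29710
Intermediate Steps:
c(d, L) = -7 + (2 + L)²
c(82, t) - y(-79) = (-7 + (2 + 171)²) - 1*212 = (-7 + 173²) - 212 = (-7 + 29929) - 212 = 29922 - 212 = 29710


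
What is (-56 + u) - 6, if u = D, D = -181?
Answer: -243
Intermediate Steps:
u = -181
(-56 + u) - 6 = (-56 - 181) - 6 = -237 - 6 = -243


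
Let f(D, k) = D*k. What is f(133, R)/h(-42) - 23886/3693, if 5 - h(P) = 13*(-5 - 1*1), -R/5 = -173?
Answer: 140959549/102173 ≈ 1379.6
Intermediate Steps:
R = 865 (R = -5*(-173) = 865)
h(P) = 83 (h(P) = 5 - 13*(-5 - 1*1) = 5 - 13*(-5 - 1) = 5 - 13*(-6) = 5 - 1*(-78) = 5 + 78 = 83)
f(133, R)/h(-42) - 23886/3693 = (133*865)/83 - 23886/3693 = 115045*(1/83) - 23886*1/3693 = 115045/83 - 7962/1231 = 140959549/102173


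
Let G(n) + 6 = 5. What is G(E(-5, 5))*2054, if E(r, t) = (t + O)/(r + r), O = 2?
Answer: -2054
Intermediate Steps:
E(r, t) = (2 + t)/(2*r) (E(r, t) = (t + 2)/(r + r) = (2 + t)/((2*r)) = (2 + t)*(1/(2*r)) = (2 + t)/(2*r))
G(n) = -1 (G(n) = -6 + 5 = -1)
G(E(-5, 5))*2054 = -1*2054 = -2054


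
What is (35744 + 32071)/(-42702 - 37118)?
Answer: -13563/15964 ≈ -0.84960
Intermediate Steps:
(35744 + 32071)/(-42702 - 37118) = 67815/(-79820) = 67815*(-1/79820) = -13563/15964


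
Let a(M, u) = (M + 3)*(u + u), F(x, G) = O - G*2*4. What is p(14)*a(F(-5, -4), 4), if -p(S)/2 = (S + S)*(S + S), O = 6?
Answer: -514304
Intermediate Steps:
F(x, G) = 6 - 8*G (F(x, G) = 6 - G*2*4 = 6 - 2*G*4 = 6 - 8*G)
a(M, u) = 2*u*(3 + M) (a(M, u) = (3 + M)*(2*u) = 2*u*(3 + M))
p(S) = -8*S**2 (p(S) = -2*(S + S)*(S + S) = -2*2*S*2*S = -8*S**2)
p(14)*a(F(-5, -4), 4) = (-8*14**2)*(2*4*(3 + (6 - 8*(-4)))) = (-8*196)*(2*4*(3 + (6 + 32))) = -3136*4*(3 + 38) = -3136*4*41 = -1568*328 = -514304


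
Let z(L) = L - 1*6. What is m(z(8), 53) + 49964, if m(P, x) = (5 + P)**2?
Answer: 50013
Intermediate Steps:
z(L) = -6 + L (z(L) = L - 6 = -6 + L)
m(z(8), 53) + 49964 = (5 + (-6 + 8))**2 + 49964 = (5 + 2)**2 + 49964 = 7**2 + 49964 = 49 + 49964 = 50013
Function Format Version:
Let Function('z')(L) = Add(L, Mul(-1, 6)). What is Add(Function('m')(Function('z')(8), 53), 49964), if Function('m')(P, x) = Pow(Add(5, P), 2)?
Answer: 50013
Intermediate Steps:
Function('z')(L) = Add(-6, L) (Function('z')(L) = Add(L, -6) = Add(-6, L))
Add(Function('m')(Function('z')(8), 53), 49964) = Add(Pow(Add(5, Add(-6, 8)), 2), 49964) = Add(Pow(Add(5, 2), 2), 49964) = Add(Pow(7, 2), 49964) = Add(49, 49964) = 50013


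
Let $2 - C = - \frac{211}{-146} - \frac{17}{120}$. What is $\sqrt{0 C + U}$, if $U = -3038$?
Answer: $7 i \sqrt{62} \approx 55.118 i$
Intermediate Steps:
$C = \frac{6101}{8760}$ ($C = 2 - \left(- \frac{211}{-146} - \frac{17}{120}\right) = 2 - \left(\left(-211\right) \left(- \frac{1}{146}\right) - \frac{17}{120}\right) = 2 - \left(\frac{211}{146} - \frac{17}{120}\right) = 2 - \frac{11419}{8760} = \frac{6101}{8760} \approx 0.69646$)
$\sqrt{0 C + U} = \sqrt{0 \cdot \frac{6101}{8760} - 3038} = \sqrt{0 - 3038} = \sqrt{-3038} = 7 i \sqrt{62}$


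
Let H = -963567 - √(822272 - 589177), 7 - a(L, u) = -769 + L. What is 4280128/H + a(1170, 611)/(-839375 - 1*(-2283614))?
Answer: -2978340997287100450/670459887249550083 + 2140064*√233095/464230565197 ≈ -4.4400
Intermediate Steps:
a(L, u) = 776 - L (a(L, u) = 7 - (-769 + L) = 7 + (769 - L) = 776 - L)
H = -963567 - √233095 ≈ -9.6405e+5
4280128/H + a(1170, 611)/(-839375 - 1*(-2283614)) = 4280128/(-963567 - √233095) + (776 - 1*1170)/(-839375 - 1*(-2283614)) = 4280128/(-963567 - √233095) + (776 - 1170)/(-839375 + 2283614) = 4280128/(-963567 - √233095) - 394/1444239 = -394/1444239 + 4280128/(-963567 - √233095)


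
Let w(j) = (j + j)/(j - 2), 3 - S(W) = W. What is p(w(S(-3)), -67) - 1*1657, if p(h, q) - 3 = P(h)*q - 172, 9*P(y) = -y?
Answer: -5411/3 ≈ -1803.7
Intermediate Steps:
S(W) = 3 - W
P(y) = -y/9 (P(y) = (-y)/9 = -y/9)
w(j) = 2*j/(-2 + j) (w(j) = (2*j)/(-2 + j) = 2*j/(-2 + j))
p(h, q) = -169 - h*q/9 (p(h, q) = 3 + ((-h/9)*q - 172) = 3 + (-h*q/9 - 172) = 3 + (-172 - h*q/9) = -169 - h*q/9)
p(w(S(-3)), -67) - 1*1657 = (-169 - ⅑*2*(3 - 1*(-3))/(-2 + (3 - 1*(-3)))*(-67)) - 1*1657 = (-169 - ⅑*2*(3 + 3)/(-2 + (3 + 3))*(-67)) - 1657 = (-169 - ⅑*2*6/(-2 + 6)*(-67)) - 1657 = (-169 - ⅑*2*6/4*(-67)) - 1657 = (-169 - ⅑*2*6*(¼)*(-67)) - 1657 = (-169 - ⅑*3*(-67)) - 1657 = (-169 + 67/3) - 1657 = -440/3 - 1657 = -5411/3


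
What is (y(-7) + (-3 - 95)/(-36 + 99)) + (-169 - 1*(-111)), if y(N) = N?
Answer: -599/9 ≈ -66.556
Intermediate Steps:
(y(-7) + (-3 - 95)/(-36 + 99)) + (-169 - 1*(-111)) = (-7 + (-3 - 95)/(-36 + 99)) + (-169 - 1*(-111)) = (-7 - 98/63) + (-169 + 111) = (-7 - 98*1/63) - 58 = (-7 - 14/9) - 58 = -77/9 - 58 = -599/9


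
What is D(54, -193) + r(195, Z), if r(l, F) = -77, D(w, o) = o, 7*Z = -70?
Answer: -270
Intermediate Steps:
Z = -10 (Z = (⅐)*(-70) = -10)
D(54, -193) + r(195, Z) = -193 - 77 = -270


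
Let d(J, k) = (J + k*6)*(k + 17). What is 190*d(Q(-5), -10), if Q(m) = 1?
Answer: -78470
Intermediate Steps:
d(J, k) = (17 + k)*(J + 6*k) (d(J, k) = (J + 6*k)*(17 + k) = (17 + k)*(J + 6*k))
190*d(Q(-5), -10) = 190*(6*(-10)² + 17*1 + 102*(-10) + 1*(-10)) = 190*(6*100 + 17 - 1020 - 10) = 190*(600 + 17 - 1020 - 10) = 190*(-413) = -78470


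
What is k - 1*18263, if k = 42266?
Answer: 24003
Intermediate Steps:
k - 1*18263 = 42266 - 1*18263 = 42266 - 18263 = 24003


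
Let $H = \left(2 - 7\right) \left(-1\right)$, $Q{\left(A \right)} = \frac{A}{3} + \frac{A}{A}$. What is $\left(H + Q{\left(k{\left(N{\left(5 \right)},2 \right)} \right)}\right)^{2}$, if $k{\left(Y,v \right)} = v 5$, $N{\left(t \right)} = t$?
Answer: $\frac{784}{9} \approx 87.111$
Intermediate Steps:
$k{\left(Y,v \right)} = 5 v$
$Q{\left(A \right)} = 1 + \frac{A}{3}$ ($Q{\left(A \right)} = A \frac{1}{3} + 1 = \frac{A}{3} + 1 = 1 + \frac{A}{3}$)
$H = 5$ ($H = \left(-5\right) \left(-1\right) = 5$)
$\left(H + Q{\left(k{\left(N{\left(5 \right)},2 \right)} \right)}\right)^{2} = \left(5 + \left(1 + \frac{5 \cdot 2}{3}\right)\right)^{2} = \left(5 + \left(1 + \frac{1}{3} \cdot 10\right)\right)^{2} = \left(5 + \left(1 + \frac{10}{3}\right)\right)^{2} = \left(5 + \frac{13}{3}\right)^{2} = \left(\frac{28}{3}\right)^{2} = \frac{784}{9}$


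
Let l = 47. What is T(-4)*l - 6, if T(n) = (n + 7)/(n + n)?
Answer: -189/8 ≈ -23.625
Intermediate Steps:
T(n) = (7 + n)/(2*n) (T(n) = (7 + n)/((2*n)) = (7 + n)*(1/(2*n)) = (7 + n)/(2*n))
T(-4)*l - 6 = ((1/2)*(7 - 4)/(-4))*47 - 6 = ((1/2)*(-1/4)*3)*47 - 6 = -3/8*47 - 6 = -141/8 - 6 = -189/8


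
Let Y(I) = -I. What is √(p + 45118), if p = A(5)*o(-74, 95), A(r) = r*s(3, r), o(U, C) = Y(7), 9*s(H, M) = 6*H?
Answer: 2*√11262 ≈ 212.25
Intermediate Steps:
s(H, M) = 2*H/3 (s(H, M) = (6*H)/9 = 2*H/3)
o(U, C) = -7 (o(U, C) = -1*7 = -7)
A(r) = 2*r (A(r) = r*((⅔)*3) = r*2 = 2*r)
p = -70 (p = (2*5)*(-7) = 10*(-7) = -70)
√(p + 45118) = √(-70 + 45118) = √45048 = 2*√11262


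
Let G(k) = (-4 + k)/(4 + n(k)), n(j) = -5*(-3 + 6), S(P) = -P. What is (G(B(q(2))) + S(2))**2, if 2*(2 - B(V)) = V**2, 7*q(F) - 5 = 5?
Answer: 864900/290521 ≈ 2.9771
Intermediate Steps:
q(F) = 10/7 (q(F) = 5/7 + (1/7)*5 = 5/7 + 5/7 = 10/7)
n(j) = -15 (n(j) = -5*3 = -15)
B(V) = 2 - V**2/2
G(k) = 4/11 - k/11 (G(k) = (-4 + k)/(4 - 15) = (-4 + k)/(-11) = (-4 + k)*(-1/11) = 4/11 - k/11)
(G(B(q(2))) + S(2))**2 = ((4/11 - (2 - (10/7)**2/2)/11) - 1*2)**2 = ((4/11 - (2 - 1/2*100/49)/11) - 2)**2 = ((4/11 - (2 - 50/49)/11) - 2)**2 = ((4/11 - 1/11*48/49) - 2)**2 = ((4/11 - 48/539) - 2)**2 = (148/539 - 2)**2 = (-930/539)**2 = 864900/290521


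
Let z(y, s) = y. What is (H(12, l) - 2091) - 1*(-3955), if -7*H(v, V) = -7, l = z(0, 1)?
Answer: 1865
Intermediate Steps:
l = 0
H(v, V) = 1 (H(v, V) = -⅐*(-7) = 1)
(H(12, l) - 2091) - 1*(-3955) = (1 - 2091) - 1*(-3955) = -2090 + 3955 = 1865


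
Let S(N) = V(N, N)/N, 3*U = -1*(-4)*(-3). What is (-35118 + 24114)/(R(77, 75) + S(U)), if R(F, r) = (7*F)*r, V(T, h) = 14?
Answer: -3144/11549 ≈ -0.27223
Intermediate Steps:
U = -4 (U = (-1*(-4)*(-3))/3 = (4*(-3))/3 = (⅓)*(-12) = -4)
R(F, r) = 7*F*r
S(N) = 14/N
(-35118 + 24114)/(R(77, 75) + S(U)) = (-35118 + 24114)/(7*77*75 + 14/(-4)) = -11004/(40425 + 14*(-¼)) = -11004/(40425 - 7/2) = -11004/80843/2 = -11004*2/80843 = -3144/11549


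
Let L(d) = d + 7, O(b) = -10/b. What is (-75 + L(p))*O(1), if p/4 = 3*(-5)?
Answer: 1280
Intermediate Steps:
p = -60 (p = 4*(3*(-5)) = 4*(-15) = -60)
L(d) = 7 + d
(-75 + L(p))*O(1) = (-75 + (7 - 60))*(-10/1) = (-75 - 53)*(-10*1) = -128*(-10) = 1280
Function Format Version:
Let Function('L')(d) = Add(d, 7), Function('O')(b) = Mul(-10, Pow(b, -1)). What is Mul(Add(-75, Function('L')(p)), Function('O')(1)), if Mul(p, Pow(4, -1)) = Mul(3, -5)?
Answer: 1280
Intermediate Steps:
p = -60 (p = Mul(4, Mul(3, -5)) = Mul(4, -15) = -60)
Function('L')(d) = Add(7, d)
Mul(Add(-75, Function('L')(p)), Function('O')(1)) = Mul(Add(-75, Add(7, -60)), Mul(-10, Pow(1, -1))) = Mul(Add(-75, -53), Mul(-10, 1)) = Mul(-128, -10) = 1280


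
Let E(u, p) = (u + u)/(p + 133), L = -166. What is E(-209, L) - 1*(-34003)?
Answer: 102047/3 ≈ 34016.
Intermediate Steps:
E(u, p) = 2*u/(133 + p) (E(u, p) = (2*u)/(133 + p) = 2*u/(133 + p))
E(-209, L) - 1*(-34003) = 2*(-209)/(133 - 166) - 1*(-34003) = 2*(-209)/(-33) + 34003 = 2*(-209)*(-1/33) + 34003 = 38/3 + 34003 = 102047/3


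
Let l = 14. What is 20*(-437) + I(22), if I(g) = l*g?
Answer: -8432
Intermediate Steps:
I(g) = 14*g
20*(-437) + I(22) = 20*(-437) + 14*22 = -8740 + 308 = -8432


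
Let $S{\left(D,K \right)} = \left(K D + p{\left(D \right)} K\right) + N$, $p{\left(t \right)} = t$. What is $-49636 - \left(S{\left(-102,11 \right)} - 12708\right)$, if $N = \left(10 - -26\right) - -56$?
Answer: $-34776$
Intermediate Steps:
$N = 92$ ($N = \left(10 + 26\right) + 56 = 36 + 56 = 92$)
$S{\left(D,K \right)} = 92 + 2 D K$ ($S{\left(D,K \right)} = \left(K D + D K\right) + 92 = \left(D K + D K\right) + 92 = 2 D K + 92 = 92 + 2 D K$)
$-49636 - \left(S{\left(-102,11 \right)} - 12708\right) = -49636 - \left(\left(92 + 2 \left(-102\right) 11\right) - 12708\right) = -49636 - \left(\left(92 - 2244\right) - 12708\right) = -49636 - \left(-2152 - 12708\right) = -49636 - -14860 = -49636 + 14860 = -34776$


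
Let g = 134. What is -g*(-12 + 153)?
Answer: -18894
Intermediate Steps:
-g*(-12 + 153) = -134*(-12 + 153) = -134*141 = -1*18894 = -18894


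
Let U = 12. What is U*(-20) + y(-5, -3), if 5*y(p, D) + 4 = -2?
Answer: -1206/5 ≈ -241.20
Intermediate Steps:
y(p, D) = -6/5 (y(p, D) = -⅘ + (⅕)*(-2) = -⅘ - ⅖ = -6/5)
U*(-20) + y(-5, -3) = 12*(-20) - 6/5 = -240 - 6/5 = -1206/5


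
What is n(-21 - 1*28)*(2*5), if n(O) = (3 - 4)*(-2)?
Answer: 20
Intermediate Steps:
n(O) = 2 (n(O) = -1*(-2) = 2)
n(-21 - 1*28)*(2*5) = 2*(2*5) = 2*10 = 20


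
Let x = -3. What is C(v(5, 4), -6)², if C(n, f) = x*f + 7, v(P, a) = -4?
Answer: 625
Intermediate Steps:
C(n, f) = 7 - 3*f (C(n, f) = -3*f + 7 = 7 - 3*f)
C(v(5, 4), -6)² = (7 - 3*(-6))² = (7 + 18)² = 25² = 625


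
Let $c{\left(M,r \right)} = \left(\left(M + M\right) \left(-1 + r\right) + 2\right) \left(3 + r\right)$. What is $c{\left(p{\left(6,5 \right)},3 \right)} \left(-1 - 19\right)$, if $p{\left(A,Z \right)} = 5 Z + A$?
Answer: $-15120$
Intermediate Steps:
$p{\left(A,Z \right)} = A + 5 Z$
$c{\left(M,r \right)} = \left(2 + 2 M \left(-1 + r\right)\right) \left(3 + r\right)$ ($c{\left(M,r \right)} = \left(2 M \left(-1 + r\right) + 2\right) \left(3 + r\right) = \left(2 + 2 M \left(-1 + r\right)\right) \left(3 + r\right)$)
$c{\left(p{\left(6,5 \right)},3 \right)} \left(-1 - 19\right) = \left(6 - 6 \left(6 + 5 \cdot 5\right) + 2 \cdot 3 + 2 \left(6 + 5 \cdot 5\right) 3^{2} + 4 \left(6 + 5 \cdot 5\right) 3\right) \left(-1 - 19\right) = \left(6 - 6 \left(6 + 25\right) + 6 + 2 \left(6 + 25\right) 9 + 4 \left(6 + 25\right) 3\right) \left(-1 - 19\right) = \left(6 - 186 + 6 + 2 \cdot 31 \cdot 9 + 4 \cdot 31 \cdot 3\right) \left(-20\right) = \left(6 - 186 + 6 + 558 + 372\right) \left(-20\right) = 756 \left(-20\right) = -15120$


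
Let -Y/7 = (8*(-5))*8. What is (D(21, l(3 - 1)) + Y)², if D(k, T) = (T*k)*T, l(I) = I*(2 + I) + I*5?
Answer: 81793936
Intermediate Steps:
l(I) = 5*I + I*(2 + I) (l(I) = I*(2 + I) + 5*I = 5*I + I*(2 + I))
D(k, T) = k*T²
Y = 2240 (Y = -7*8*(-5)*8 = -(-280)*8 = -7*(-320) = 2240)
(D(21, l(3 - 1)) + Y)² = (21*((3 - 1)*(7 + (3 - 1)))² + 2240)² = (21*(2*(7 + 2))² + 2240)² = (21*(2*9)² + 2240)² = (21*18² + 2240)² = (21*324 + 2240)² = (6804 + 2240)² = 9044² = 81793936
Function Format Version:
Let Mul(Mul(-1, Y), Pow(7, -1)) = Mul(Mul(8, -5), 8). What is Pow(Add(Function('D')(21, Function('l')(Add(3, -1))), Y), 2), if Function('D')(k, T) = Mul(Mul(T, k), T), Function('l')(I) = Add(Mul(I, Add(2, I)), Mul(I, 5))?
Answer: 81793936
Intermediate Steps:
Function('l')(I) = Add(Mul(5, I), Mul(I, Add(2, I))) (Function('l')(I) = Add(Mul(I, Add(2, I)), Mul(5, I)) = Add(Mul(5, I), Mul(I, Add(2, I))))
Function('D')(k, T) = Mul(k, Pow(T, 2))
Y = 2240 (Y = Mul(-7, Mul(Mul(8, -5), 8)) = Mul(-7, Mul(-40, 8)) = Mul(-7, -320) = 2240)
Pow(Add(Function('D')(21, Function('l')(Add(3, -1))), Y), 2) = Pow(Add(Mul(21, Pow(Mul(Add(3, -1), Add(7, Add(3, -1))), 2)), 2240), 2) = Pow(Add(Mul(21, Pow(Mul(2, Add(7, 2)), 2)), 2240), 2) = Pow(Add(Mul(21, Pow(Mul(2, 9), 2)), 2240), 2) = Pow(Add(Mul(21, Pow(18, 2)), 2240), 2) = Pow(Add(Mul(21, 324), 2240), 2) = Pow(Add(6804, 2240), 2) = Pow(9044, 2) = 81793936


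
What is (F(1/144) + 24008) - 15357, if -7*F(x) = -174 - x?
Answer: 8745265/1008 ≈ 8675.9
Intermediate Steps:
F(x) = 174/7 + x/7 (F(x) = -(-174 - x)/7 = 174/7 + x/7)
(F(1/144) + 24008) - 15357 = ((174/7 + (⅐)/144) + 24008) - 15357 = ((174/7 + (⅐)*(1/144)) + 24008) - 15357 = ((174/7 + 1/1008) + 24008) - 15357 = (25057/1008 + 24008) - 15357 = 24225121/1008 - 15357 = 8745265/1008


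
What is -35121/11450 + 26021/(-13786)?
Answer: -195529639/39462425 ≈ -4.9548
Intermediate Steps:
-35121/11450 + 26021/(-13786) = -35121*1/11450 + 26021*(-1/13786) = -35121/11450 - 26021/13786 = -195529639/39462425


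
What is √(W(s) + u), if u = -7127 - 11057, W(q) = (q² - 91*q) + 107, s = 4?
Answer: 5*I*√737 ≈ 135.74*I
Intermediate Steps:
W(q) = 107 + q² - 91*q
u = -18184
√(W(s) + u) = √((107 + 4² - 91*4) - 18184) = √((107 + 16 - 364) - 18184) = √(-241 - 18184) = √(-18425) = 5*I*√737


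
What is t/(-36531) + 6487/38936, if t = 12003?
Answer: -76790737/474123672 ≈ -0.16196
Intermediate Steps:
t/(-36531) + 6487/38936 = 12003/(-36531) + 6487/38936 = 12003*(-1/36531) + 6487*(1/38936) = -4001/12177 + 6487/38936 = -76790737/474123672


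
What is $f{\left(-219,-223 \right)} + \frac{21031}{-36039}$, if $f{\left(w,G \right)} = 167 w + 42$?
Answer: $- \frac{1316561740}{36039} \approx -36532.0$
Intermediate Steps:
$f{\left(w,G \right)} = 42 + 167 w$
$f{\left(-219,-223 \right)} + \frac{21031}{-36039} = \left(42 + 167 \left(-219\right)\right) + \frac{21031}{-36039} = \left(42 - 36573\right) + 21031 \left(- \frac{1}{36039}\right) = -36531 - \frac{21031}{36039} = - \frac{1316561740}{36039}$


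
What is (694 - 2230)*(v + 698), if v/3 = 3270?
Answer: -16140288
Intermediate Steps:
v = 9810 (v = 3*3270 = 9810)
(694 - 2230)*(v + 698) = (694 - 2230)*(9810 + 698) = -1536*10508 = -16140288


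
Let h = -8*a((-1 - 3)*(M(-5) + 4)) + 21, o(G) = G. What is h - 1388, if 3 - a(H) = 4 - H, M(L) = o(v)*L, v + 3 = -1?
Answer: -591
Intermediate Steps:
v = -4 (v = -3 - 1 = -4)
M(L) = -4*L
a(H) = -1 + H (a(H) = 3 - (4 - H) = 3 + (-4 + H) = -1 + H)
h = 797 (h = -8*(-1 + (-1 - 3)*(-4*(-5) + 4)) + 21 = -8*(-1 - 4*(20 + 4)) + 21 = -8*(-1 - 4*24) + 21 = -8*(-1 - 96) + 21 = -8*(-97) + 21 = 776 + 21 = 797)
h - 1388 = 797 - 1388 = -591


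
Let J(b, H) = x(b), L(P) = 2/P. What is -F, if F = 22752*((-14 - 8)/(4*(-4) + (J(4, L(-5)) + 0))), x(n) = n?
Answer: -41712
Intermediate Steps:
J(b, H) = b
F = 41712 (F = 22752*((-14 - 8)/(4*(-4) + (4 + 0))) = 22752*(-22/(-16 + 4)) = 22752*(-22/(-12)) = 22752*(-22*(-1/12)) = 22752*(11/6) = 41712)
-F = -1*41712 = -41712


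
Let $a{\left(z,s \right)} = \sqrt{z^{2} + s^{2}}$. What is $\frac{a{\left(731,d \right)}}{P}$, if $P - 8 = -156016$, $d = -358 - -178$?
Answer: $- \frac{\sqrt{566761}}{156008} \approx -0.0048256$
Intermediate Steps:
$d = -180$ ($d = -358 + 178 = -180$)
$P = -156008$ ($P = 8 - 156016 = -156008$)
$a{\left(z,s \right)} = \sqrt{s^{2} + z^{2}}$
$\frac{a{\left(731,d \right)}}{P} = \frac{\sqrt{\left(-180\right)^{2} + 731^{2}}}{-156008} = \sqrt{32400 + 534361} \left(- \frac{1}{156008}\right) = \sqrt{566761} \left(- \frac{1}{156008}\right) = - \frac{\sqrt{566761}}{156008}$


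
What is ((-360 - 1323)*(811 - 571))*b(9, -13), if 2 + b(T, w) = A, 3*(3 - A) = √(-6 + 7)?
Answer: -269280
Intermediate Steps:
A = 8/3 (A = 3 - √(-6 + 7)/3 = 3 - √1/3 = 3 - ⅓*1 = 3 - ⅓ = 8/3 ≈ 2.6667)
b(T, w) = ⅔ (b(T, w) = -2 + 8/3 = ⅔)
((-360 - 1323)*(811 - 571))*b(9, -13) = ((-360 - 1323)*(811 - 571))*(⅔) = -1683*240*(⅔) = -403920*⅔ = -269280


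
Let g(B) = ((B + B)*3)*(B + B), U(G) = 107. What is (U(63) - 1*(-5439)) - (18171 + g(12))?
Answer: -14353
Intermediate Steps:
g(B) = 12*B**2 (g(B) = ((2*B)*3)*(2*B) = (6*B)*(2*B) = 12*B**2)
(U(63) - 1*(-5439)) - (18171 + g(12)) = (107 - 1*(-5439)) - (18171 + 12*12**2) = (107 + 5439) - (18171 + 12*144) = 5546 - (18171 + 1728) = 5546 - 1*19899 = 5546 - 19899 = -14353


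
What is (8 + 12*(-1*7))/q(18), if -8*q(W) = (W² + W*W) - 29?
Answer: 608/619 ≈ 0.98223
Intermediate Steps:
q(W) = 29/8 - W²/4 (q(W) = -((W² + W*W) - 29)/8 = -((W² + W²) - 29)/8 = -(2*W² - 29)/8 = -(-29 + 2*W²)/8 = 29/8 - W²/4)
(8 + 12*(-1*7))/q(18) = (8 + 12*(-1*7))/(29/8 - ¼*18²) = (8 + 12*(-7))/(29/8 - ¼*324) = (8 - 84)/(29/8 - 81) = -76/(-619/8) = -76*(-8/619) = 608/619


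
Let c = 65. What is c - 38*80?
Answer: -2975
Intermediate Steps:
c - 38*80 = 65 - 38*80 = 65 - 3040 = -2975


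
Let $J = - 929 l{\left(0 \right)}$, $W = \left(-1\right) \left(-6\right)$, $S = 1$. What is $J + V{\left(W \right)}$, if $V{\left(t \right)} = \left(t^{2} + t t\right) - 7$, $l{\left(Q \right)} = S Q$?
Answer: $65$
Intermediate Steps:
$l{\left(Q \right)} = Q$ ($l{\left(Q \right)} = 1 Q = Q$)
$W = 6$
$J = 0$ ($J = \left(-929\right) 0 = 0$)
$V{\left(t \right)} = -7 + 2 t^{2}$ ($V{\left(t \right)} = \left(t^{2} + t^{2}\right) - 7 = 2 t^{2} - 7 = -7 + 2 t^{2}$)
$J + V{\left(W \right)} = 0 - \left(7 - 2 \cdot 6^{2}\right) = 0 + \left(-7 + 2 \cdot 36\right) = 0 + \left(-7 + 72\right) = 0 + 65 = 65$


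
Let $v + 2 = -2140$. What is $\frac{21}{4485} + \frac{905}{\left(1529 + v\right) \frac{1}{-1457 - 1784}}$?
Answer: $\frac{4384996266}{916435} \approx 4784.8$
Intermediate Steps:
$v = -2142$ ($v = -2 - 2140 = -2142$)
$\frac{21}{4485} + \frac{905}{\left(1529 + v\right) \frac{1}{-1457 - 1784}} = \frac{21}{4485} + \frac{905}{\left(1529 - 2142\right) \frac{1}{-1457 - 1784}} = 21 \cdot \frac{1}{4485} + \frac{905}{\left(-613\right) \frac{1}{-3241}} = \frac{7}{1495} + \frac{905}{\left(-613\right) \left(- \frac{1}{3241}\right)} = \frac{7}{1495} + \frac{905}{\frac{613}{3241}} = \frac{7}{1495} + 905 \cdot \frac{3241}{613} = \frac{7}{1495} + \frac{2933105}{613} = \frac{4384996266}{916435}$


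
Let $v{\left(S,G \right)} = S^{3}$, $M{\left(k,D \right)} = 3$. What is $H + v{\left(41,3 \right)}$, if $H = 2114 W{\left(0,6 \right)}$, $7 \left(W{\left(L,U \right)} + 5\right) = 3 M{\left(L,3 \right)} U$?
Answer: $74659$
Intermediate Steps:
$W{\left(L,U \right)} = -5 + \frac{9 U}{7}$ ($W{\left(L,U \right)} = -5 + \frac{3 \cdot 3 U}{7} = -5 + \frac{9 U}{7}$)
$H = 5738$ ($H = 2114 \left(-5 + \frac{9}{7} \cdot 6\right) = 2114 \left(-5 + \frac{54}{7}\right) = 2114 \cdot \frac{19}{7} = 5738$)
$H + v{\left(41,3 \right)} = 5738 + 41^{3} = 5738 + 68921 = 74659$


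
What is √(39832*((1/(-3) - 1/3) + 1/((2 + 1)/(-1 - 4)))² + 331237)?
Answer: √4932901/3 ≈ 740.34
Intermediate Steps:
√(39832*((1/(-3) - 1/3) + 1/((2 + 1)/(-1 - 4)))² + 331237) = √(39832*((1*(-⅓) - 1*⅓) + 1/(3/(-5)))² + 331237) = √(39832*((-⅓ - ⅓) + 1/(3*(-⅕)))² + 331237) = √(39832*(-⅔ + 1/(-⅗))² + 331237) = √(39832*(-⅔ - 5/3)² + 331237) = √(39832*(-7/3)² + 331237) = √(39832*(49/9) + 331237) = √(1951768/9 + 331237) = √(4932901/9) = √4932901/3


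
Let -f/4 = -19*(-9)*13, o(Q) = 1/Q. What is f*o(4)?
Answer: -2223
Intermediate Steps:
f = -8892 (f = -4*(-19*(-9))*13 = -684*13 = -4*2223 = -8892)
f*o(4) = -8892/4 = -8892*1/4 = -2223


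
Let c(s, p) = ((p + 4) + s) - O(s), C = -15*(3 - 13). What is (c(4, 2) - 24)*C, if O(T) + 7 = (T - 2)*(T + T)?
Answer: -3450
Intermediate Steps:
C = 150 (C = -15*(-10) = 150)
O(T) = -7 + 2*T*(-2 + T) (O(T) = -7 + (T - 2)*(T + T) = -7 + (-2 + T)*(2*T) = -7 + 2*T*(-2 + T))
c(s, p) = 11 + p - 2*s² + 5*s (c(s, p) = ((p + 4) + s) - (-7 - 4*s + 2*s²) = ((4 + p) + s) + (7 - 2*s² + 4*s) = (4 + p + s) + (7 - 2*s² + 4*s) = 11 + p - 2*s² + 5*s)
(c(4, 2) - 24)*C = ((11 + 2 - 2*4² + 5*4) - 24)*150 = ((11 + 2 - 2*16 + 20) - 24)*150 = ((11 + 2 - 32 + 20) - 24)*150 = (1 - 24)*150 = -23*150 = -3450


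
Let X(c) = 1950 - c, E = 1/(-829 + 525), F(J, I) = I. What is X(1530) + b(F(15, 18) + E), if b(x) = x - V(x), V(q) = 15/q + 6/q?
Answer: 726528385/1663184 ≈ 436.83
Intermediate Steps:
V(q) = 21/q
E = -1/304 (E = 1/(-304) = -1/304 ≈ -0.0032895)
b(x) = x - 21/x
X(1530) + b(F(15, 18) + E) = (1950 - 1*1530) + ((18 - 1/304) - 21/(18 - 1/304)) = (1950 - 1530) + (5471/304 - 21/5471/304) = 420 + (5471/304 - 21*304/5471) = 420 + (5471/304 - 6384/5471) = 420 + 27991105/1663184 = 726528385/1663184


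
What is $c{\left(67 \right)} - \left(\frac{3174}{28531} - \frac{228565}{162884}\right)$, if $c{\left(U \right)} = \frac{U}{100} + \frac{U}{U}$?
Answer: $\frac{86031816773}{29045271275} \approx 2.962$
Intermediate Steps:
$c{\left(U \right)} = 1 + \frac{U}{100}$ ($c{\left(U \right)} = U \frac{1}{100} + 1 = \frac{U}{100} + 1 = 1 + \frac{U}{100}$)
$c{\left(67 \right)} - \left(\frac{3174}{28531} - \frac{228565}{162884}\right) = \left(1 + \frac{1}{100} \cdot 67\right) - \left(\frac{3174}{28531} - \frac{228565}{162884}\right) = \left(1 + \frac{67}{100}\right) - \left(3174 \cdot \frac{1}{28531} - \frac{228565}{162884}\right) = \frac{167}{100} - \left(\frac{3174}{28531} - \frac{228565}{162884}\right) = \frac{167}{100} - - \frac{6004194199}{4647243404} = \frac{167}{100} + \frac{6004194199}{4647243404} = \frac{86031816773}{29045271275}$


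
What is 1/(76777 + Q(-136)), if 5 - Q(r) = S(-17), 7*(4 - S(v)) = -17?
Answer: 7/537429 ≈ 1.3025e-5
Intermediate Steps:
S(v) = 45/7 (S(v) = 4 - 1/7*(-17) = 4 + 17/7 = 45/7)
Q(r) = -10/7 (Q(r) = 5 - 1*45/7 = 5 - 45/7 = -10/7)
1/(76777 + Q(-136)) = 1/(76777 - 10/7) = 1/(537429/7) = 7/537429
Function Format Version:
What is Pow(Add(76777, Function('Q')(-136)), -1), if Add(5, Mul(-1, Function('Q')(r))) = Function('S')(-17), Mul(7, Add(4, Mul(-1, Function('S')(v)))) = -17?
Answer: Rational(7, 537429) ≈ 1.3025e-5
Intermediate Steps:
Function('S')(v) = Rational(45, 7) (Function('S')(v) = Add(4, Mul(Rational(-1, 7), -17)) = Add(4, Rational(17, 7)) = Rational(45, 7))
Function('Q')(r) = Rational(-10, 7) (Function('Q')(r) = Add(5, Mul(-1, Rational(45, 7))) = Add(5, Rational(-45, 7)) = Rational(-10, 7))
Pow(Add(76777, Function('Q')(-136)), -1) = Pow(Add(76777, Rational(-10, 7)), -1) = Pow(Rational(537429, 7), -1) = Rational(7, 537429)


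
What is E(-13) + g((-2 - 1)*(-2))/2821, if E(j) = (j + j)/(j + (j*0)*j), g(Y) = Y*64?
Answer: 6026/2821 ≈ 2.1361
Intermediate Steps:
g(Y) = 64*Y
E(j) = 2 (E(j) = (2*j)/(j + 0*j) = (2*j)/(j + 0) = (2*j)/j = 2)
E(-13) + g((-2 - 1)*(-2))/2821 = 2 + (64*((-2 - 1)*(-2)))/2821 = 2 + (64*(-3*(-2)))*(1/2821) = 2 + (64*6)*(1/2821) = 2 + 384*(1/2821) = 2 + 384/2821 = 6026/2821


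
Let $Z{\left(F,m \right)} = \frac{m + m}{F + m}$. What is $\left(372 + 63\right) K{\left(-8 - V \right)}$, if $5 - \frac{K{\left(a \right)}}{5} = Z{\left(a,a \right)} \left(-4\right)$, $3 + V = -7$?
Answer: $19575$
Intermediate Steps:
$V = -10$ ($V = -3 - 7 = -10$)
$Z{\left(F,m \right)} = \frac{2 m}{F + m}$
$K{\left(a \right)} = 45$ ($K{\left(a \right)} = 25 - 5 \frac{2 a}{a + a} \left(-4\right) = 25 - 5 \frac{2 a}{2 a} \left(-4\right) = 25 - 5 \cdot 2 a \frac{1}{2 a} \left(-4\right) = 25 - 5 \cdot 1 \left(-4\right) = 25 - -20 = 25 + 20 = 45$)
$\left(372 + 63\right) K{\left(-8 - V \right)} = \left(372 + 63\right) 45 = 435 \cdot 45 = 19575$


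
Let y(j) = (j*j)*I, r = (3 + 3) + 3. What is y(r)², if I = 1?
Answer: 6561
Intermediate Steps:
r = 9 (r = 6 + 3 = 9)
y(j) = j² (y(j) = (j*j)*1 = j²*1 = j²)
y(r)² = (9²)² = 81² = 6561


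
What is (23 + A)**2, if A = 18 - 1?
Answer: 1600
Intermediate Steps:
A = 17
(23 + A)**2 = (23 + 17)**2 = 40**2 = 1600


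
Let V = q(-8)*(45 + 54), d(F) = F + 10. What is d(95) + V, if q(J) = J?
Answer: -687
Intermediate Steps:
d(F) = 10 + F
V = -792 (V = -8*(45 + 54) = -8*99 = -792)
d(95) + V = (10 + 95) - 792 = 105 - 792 = -687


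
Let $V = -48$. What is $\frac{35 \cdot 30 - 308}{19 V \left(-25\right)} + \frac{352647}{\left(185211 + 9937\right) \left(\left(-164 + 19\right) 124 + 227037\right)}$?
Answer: $\frac{10484575999}{322082016600} \approx 0.032552$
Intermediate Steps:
$\frac{35 \cdot 30 - 308}{19 V \left(-25\right)} + \frac{352647}{\left(185211 + 9937\right) \left(\left(-164 + 19\right) 124 + 227037\right)} = \frac{35 \cdot 30 - 308}{19 \left(-48\right) \left(-25\right)} + \frac{352647}{\left(185211 + 9937\right) \left(\left(-164 + 19\right) 124 + 227037\right)} = \frac{1050 - 308}{\left(-912\right) \left(-25\right)} + \frac{352647}{195148 \left(\left(-145\right) 124 + 227037\right)} = \frac{742}{22800} + \frac{352647}{195148 \left(-17980 + 227037\right)} = 742 \cdot \frac{1}{22800} + \frac{352647}{195148 \cdot 209057} = \frac{371}{11400} + \frac{352647}{40797055436} = \frac{10484575999}{322082016600}$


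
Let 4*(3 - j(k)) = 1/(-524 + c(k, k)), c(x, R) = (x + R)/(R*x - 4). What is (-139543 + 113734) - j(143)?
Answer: -1106084900157/42851576 ≈ -25812.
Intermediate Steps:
c(x, R) = (R + x)/(-4 + R*x)
j(k) = 3 - 1/(4*(-524 + 2*k/(-4 + k²))) (j(k) = 3 - 1/(4*(-524 + (k + k)/(-4 + k*k))) = 3 - 1/(4*(-524 + (2*k)/(-4 + k²))) = 3 - 1/(4*(-524 + 2*k/(-4 + k²))))
(-139543 + 113734) - j(143) = (-139543 + 113734) - (25156 - 6289*143² + 24*143)/(8*(1048 + 143 - 262*143²)) = -25809 - (25156 - 6289*20449 + 3432)/(8*(1048 + 143 - 262*20449)) = -25809 - (25156 - 128603761 + 3432)/(8*(1048 + 143 - 5357638)) = -25809 - (-128575173)/(8*(-5356447)) = -25809 - (-1)*(-128575173)/(8*5356447) = -25809 - 1*128575173/42851576 = -25809 - 128575173/42851576 = -1106084900157/42851576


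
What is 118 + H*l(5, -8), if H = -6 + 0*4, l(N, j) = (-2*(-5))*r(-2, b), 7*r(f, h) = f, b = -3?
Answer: 946/7 ≈ 135.14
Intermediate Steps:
r(f, h) = f/7
l(N, j) = -20/7 (l(N, j) = (-2*(-5))*((⅐)*(-2)) = 10*(-2/7) = -20/7)
H = -6 (H = -6 + 0 = -6)
118 + H*l(5, -8) = 118 - 6*(-20/7) = 118 + 120/7 = 946/7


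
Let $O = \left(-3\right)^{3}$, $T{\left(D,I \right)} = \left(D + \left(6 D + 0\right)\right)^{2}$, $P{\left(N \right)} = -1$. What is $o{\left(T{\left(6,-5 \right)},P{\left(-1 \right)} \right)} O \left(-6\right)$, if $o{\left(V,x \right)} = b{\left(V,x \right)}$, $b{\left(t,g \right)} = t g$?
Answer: $-285768$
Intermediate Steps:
$T{\left(D,I \right)} = 49 D^{2}$ ($T{\left(D,I \right)} = \left(D + 6 D\right)^{2} = \left(7 D\right)^{2} = 49 D^{2}$)
$b{\left(t,g \right)} = g t$
$O = -27$
$o{\left(V,x \right)} = V x$ ($o{\left(V,x \right)} = x V = V x$)
$o{\left(T{\left(6,-5 \right)},P{\left(-1 \right)} \right)} O \left(-6\right) = 49 \cdot 6^{2} \left(-1\right) \left(-27\right) \left(-6\right) = 49 \cdot 36 \left(-1\right) \left(-27\right) \left(-6\right) = 1764 \left(-1\right) \left(-27\right) \left(-6\right) = \left(-1764\right) \left(-27\right) \left(-6\right) = 47628 \left(-6\right) = -285768$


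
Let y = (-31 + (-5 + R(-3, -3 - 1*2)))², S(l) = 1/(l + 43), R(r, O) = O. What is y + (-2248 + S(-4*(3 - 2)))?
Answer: -22112/39 ≈ -566.97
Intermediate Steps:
S(l) = 1/(43 + l)
y = 1681 (y = (-31 + (-5 + (-3 - 1*2)))² = (-31 + (-5 + (-3 - 2)))² = (-31 + (-5 - 5))² = (-31 - 10)² = (-41)² = 1681)
y + (-2248 + S(-4*(3 - 2))) = 1681 + (-2248 + 1/(43 - 4*(3 - 2))) = 1681 + (-2248 + 1/(43 - 4*1)) = 1681 + (-2248 + 1/(43 - 4)) = 1681 + (-2248 + 1/39) = 1681 - 87671/39 = -22112/39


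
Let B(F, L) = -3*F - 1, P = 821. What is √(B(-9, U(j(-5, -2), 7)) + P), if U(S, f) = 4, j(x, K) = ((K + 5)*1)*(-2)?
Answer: 11*√7 ≈ 29.103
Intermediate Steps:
j(x, K) = -10 - 2*K (j(x, K) = ((5 + K)*1)*(-2) = (5 + K)*(-2) = -10 - 2*K)
B(F, L) = -1 - 3*F
√(B(-9, U(j(-5, -2), 7)) + P) = √((-1 - 3*(-9)) + 821) = √((-1 + 27) + 821) = √(26 + 821) = √847 = 11*√7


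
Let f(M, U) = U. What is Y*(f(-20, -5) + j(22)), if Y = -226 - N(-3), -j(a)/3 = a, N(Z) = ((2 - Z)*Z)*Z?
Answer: 19241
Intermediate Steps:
N(Z) = Z²*(2 - Z) (N(Z) = (Z*(2 - Z))*Z = Z²*(2 - Z))
j(a) = -3*a
Y = -271 (Y = -226 - (-3)²*(2 - 1*(-3)) = -226 - 9*(2 + 3) = -226 - 9*5 = -226 - 1*45 = -226 - 45 = -271)
Y*(f(-20, -5) + j(22)) = -271*(-5 - 3*22) = -271*(-5 - 66) = -271*(-71) = 19241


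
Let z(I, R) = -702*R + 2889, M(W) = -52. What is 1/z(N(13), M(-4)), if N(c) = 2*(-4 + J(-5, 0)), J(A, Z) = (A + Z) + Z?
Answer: 1/39393 ≈ 2.5385e-5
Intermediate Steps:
J(A, Z) = A + 2*Z
N(c) = -18 (N(c) = 2*(-4 + (-5 + 2*0)) = 2*(-4 + (-5 + 0)) = 2*(-4 - 5) = 2*(-9) = -18)
z(I, R) = 2889 - 702*R
1/z(N(13), M(-4)) = 1/(2889 - 702*(-52)) = 1/(2889 + 36504) = 1/39393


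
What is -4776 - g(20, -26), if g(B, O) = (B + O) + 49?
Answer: -4819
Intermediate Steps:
g(B, O) = 49 + B + O
-4776 - g(20, -26) = -4776 - (49 + 20 - 26) = -4776 - 1*43 = -4776 - 43 = -4819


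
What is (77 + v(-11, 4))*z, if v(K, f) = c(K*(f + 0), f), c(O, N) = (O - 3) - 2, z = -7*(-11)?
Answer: 2156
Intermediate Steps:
z = 77
c(O, N) = -5 + O (c(O, N) = (-3 + O) - 2 = -5 + O)
v(K, f) = -5 + K*f (v(K, f) = -5 + K*(f + 0) = -5 + K*f)
(77 + v(-11, 4))*z = (77 + (-5 - 11*4))*77 = (77 + (-5 - 44))*77 = (77 - 49)*77 = 28*77 = 2156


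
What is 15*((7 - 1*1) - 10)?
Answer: -60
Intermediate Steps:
15*((7 - 1*1) - 10) = 15*((7 - 1) - 10) = 15*(6 - 10) = 15*(-4) = -60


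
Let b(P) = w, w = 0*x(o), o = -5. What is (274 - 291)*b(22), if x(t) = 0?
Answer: 0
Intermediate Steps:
w = 0 (w = 0*0 = 0)
b(P) = 0
(274 - 291)*b(22) = (274 - 291)*0 = -17*0 = 0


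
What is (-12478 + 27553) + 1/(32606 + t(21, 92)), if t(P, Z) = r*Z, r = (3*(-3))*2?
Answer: 466571251/30950 ≈ 15075.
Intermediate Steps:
r = -18 (r = -9*2 = -18)
t(P, Z) = -18*Z
(-12478 + 27553) + 1/(32606 + t(21, 92)) = (-12478 + 27553) + 1/(32606 - 18*92) = 15075 + 1/(32606 - 1656) = 15075 + 1/30950 = 466571251/30950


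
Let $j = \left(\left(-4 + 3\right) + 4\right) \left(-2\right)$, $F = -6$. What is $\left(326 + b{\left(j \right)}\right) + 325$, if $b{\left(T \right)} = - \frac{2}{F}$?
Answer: $\frac{1954}{3} \approx 651.33$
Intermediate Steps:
$j = -6$ ($j = \left(-1 + 4\right) \left(-2\right) = 3 \left(-2\right) = -6$)
$b{\left(T \right)} = \frac{1}{3}$ ($b{\left(T \right)} = - \frac{2}{-6} = \left(-2\right) \left(- \frac{1}{6}\right) = \frac{1}{3}$)
$\left(326 + b{\left(j \right)}\right) + 325 = \left(326 + \frac{1}{3}\right) + 325 = \frac{979}{3} + 325 = \frac{1954}{3}$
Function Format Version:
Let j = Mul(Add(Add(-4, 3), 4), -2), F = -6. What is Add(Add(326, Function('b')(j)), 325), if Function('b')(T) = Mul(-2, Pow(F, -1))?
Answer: Rational(1954, 3) ≈ 651.33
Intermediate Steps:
j = -6 (j = Mul(Add(-1, 4), -2) = Mul(3, -2) = -6)
Function('b')(T) = Rational(1, 3) (Function('b')(T) = Mul(-2, Pow(-6, -1)) = Mul(-2, Rational(-1, 6)) = Rational(1, 3))
Add(Add(326, Function('b')(j)), 325) = Add(Add(326, Rational(1, 3)), 325) = Add(Rational(979, 3), 325) = Rational(1954, 3)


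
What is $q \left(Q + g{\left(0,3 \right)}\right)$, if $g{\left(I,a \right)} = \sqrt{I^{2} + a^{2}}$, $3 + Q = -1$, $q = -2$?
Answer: $2$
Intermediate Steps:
$Q = -4$ ($Q = -3 - 1 = -4$)
$q \left(Q + g{\left(0,3 \right)}\right) = - 2 \left(-4 + \sqrt{0^{2} + 3^{2}}\right) = - 2 \left(-4 + \sqrt{0 + 9}\right) = - 2 \left(-4 + \sqrt{9}\right) = - 2 \left(-4 + 3\right) = \left(-2\right) \left(-1\right) = 2$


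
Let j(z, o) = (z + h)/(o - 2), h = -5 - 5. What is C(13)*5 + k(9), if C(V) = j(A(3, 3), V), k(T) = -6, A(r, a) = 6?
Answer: -86/11 ≈ -7.8182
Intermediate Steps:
h = -10
j(z, o) = (-10 + z)/(-2 + o) (j(z, o) = (z - 10)/(o - 2) = (-10 + z)/(-2 + o))
C(V) = -4/(-2 + V) (C(V) = (-10 + 6)/(-2 + V) = -4/(-2 + V))
C(13)*5 + k(9) = -4/(-2 + 13)*5 - 6 = -4/11*5 - 6 = -20/11 - 6 = -86/11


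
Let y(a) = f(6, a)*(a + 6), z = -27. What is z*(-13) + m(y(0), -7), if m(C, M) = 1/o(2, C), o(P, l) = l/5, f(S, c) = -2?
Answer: 4207/12 ≈ 350.58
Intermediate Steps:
y(a) = -12 - 2*a (y(a) = -2*(a + 6) = -2*(6 + a) = -12 - 2*a)
o(P, l) = l/5 (o(P, l) = l*(1/5) = l/5)
m(C, M) = 5/C (m(C, M) = 1/(C/5) = 5/C)
z*(-13) + m(y(0), -7) = -27*(-13) + 5/(-12 - 2*0) = 351 + 5/(-12 + 0) = 351 + 5/(-12) = 351 + 5*(-1/12) = 351 - 5/12 = 4207/12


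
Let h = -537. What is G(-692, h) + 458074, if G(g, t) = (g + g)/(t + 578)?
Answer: 18779650/41 ≈ 4.5804e+5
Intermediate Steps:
G(g, t) = 2*g/(578 + t) (G(g, t) = (2*g)/(578 + t) = 2*g/(578 + t))
G(-692, h) + 458074 = 2*(-692)/(578 - 537) + 458074 = 2*(-692)/41 + 458074 = 2*(-692)*(1/41) + 458074 = -1384/41 + 458074 = 18779650/41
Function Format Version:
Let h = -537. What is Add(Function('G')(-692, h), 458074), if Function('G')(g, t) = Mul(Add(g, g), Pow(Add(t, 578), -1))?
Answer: Rational(18779650, 41) ≈ 4.5804e+5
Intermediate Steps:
Function('G')(g, t) = Mul(2, g, Pow(Add(578, t), -1)) (Function('G')(g, t) = Mul(Mul(2, g), Pow(Add(578, t), -1)) = Mul(2, g, Pow(Add(578, t), -1)))
Add(Function('G')(-692, h), 458074) = Add(Mul(2, -692, Pow(Add(578, -537), -1)), 458074) = Add(Mul(2, -692, Pow(41, -1)), 458074) = Add(Mul(2, -692, Rational(1, 41)), 458074) = Add(Rational(-1384, 41), 458074) = Rational(18779650, 41)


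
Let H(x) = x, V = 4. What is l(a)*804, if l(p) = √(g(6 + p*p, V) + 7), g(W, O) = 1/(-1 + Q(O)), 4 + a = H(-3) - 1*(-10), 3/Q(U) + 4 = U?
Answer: 804*√7 ≈ 2127.2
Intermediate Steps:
Q(U) = 3/(-4 + U)
a = 3 (a = -4 + (-3 - 1*(-10)) = -4 + (-3 + 10) = -4 + 7 = 3)
g(W, O) = 1/(-1 + 3/(-4 + O))
l(p) = √7 (l(p) = √((4 - 1*4)/(-7 + 4) + 7) = √((4 - 4)/(-3) + 7) = √(-⅓*0 + 7) = √(0 + 7) = √7)
l(a)*804 = √7*804 = 804*√7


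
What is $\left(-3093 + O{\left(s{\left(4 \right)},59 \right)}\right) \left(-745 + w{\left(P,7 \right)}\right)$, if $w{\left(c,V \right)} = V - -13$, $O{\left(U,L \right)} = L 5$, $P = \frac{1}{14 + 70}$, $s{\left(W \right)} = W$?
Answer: $2028550$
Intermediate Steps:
$P = \frac{1}{84} \approx 0.011905$
$O{\left(U,L \right)} = 5 L$
$w{\left(c,V \right)} = 13 + V$ ($w{\left(c,V \right)} = V + 13 = 13 + V$)
$\left(-3093 + O{\left(s{\left(4 \right)},59 \right)}\right) \left(-745 + w{\left(P,7 \right)}\right) = \left(-3093 + 5 \cdot 59\right) \left(-745 + \left(13 + 7\right)\right) = \left(-3093 + 295\right) \left(-745 + 20\right) = \left(-2798\right) \left(-725\right) = 2028550$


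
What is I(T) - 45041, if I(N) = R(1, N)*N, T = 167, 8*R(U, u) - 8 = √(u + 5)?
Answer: -44874 + 167*√43/4 ≈ -44600.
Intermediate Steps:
R(U, u) = 1 + √(5 + u)/8 (R(U, u) = 1 + √(u + 5)/8 = 1 + √(5 + u)/8)
I(N) = N*(1 + √(5 + N)/8) (I(N) = (1 + √(5 + N)/8)*N = N*(1 + √(5 + N)/8))
I(T) - 45041 = (⅛)*167*(8 + √(5 + 167)) - 45041 = (⅛)*167*(8 + √172) - 45041 = (⅛)*167*(8 + 2*√43) - 45041 = (167 + 167*√43/4) - 45041 = -44874 + 167*√43/4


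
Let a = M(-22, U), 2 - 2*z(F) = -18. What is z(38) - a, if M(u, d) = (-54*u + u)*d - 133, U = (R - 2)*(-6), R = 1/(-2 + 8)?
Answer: -12683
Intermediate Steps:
z(F) = 10 (z(F) = 1 - ½*(-18) = 1 + 9 = 10)
R = ⅙ (R = 1/6 = ⅙ ≈ 0.16667)
U = 11 (U = (⅙ - 2)*(-6) = -11/6*(-6) = 11)
M(u, d) = -133 - 53*d*u (M(u, d) = (-53*u)*d - 133 = -53*d*u - 133 = -133 - 53*d*u)
a = 12693 (a = -133 - 53*11*(-22) = -133 + 12826 = 12693)
z(38) - a = 10 - 1*12693 = 10 - 12693 = -12683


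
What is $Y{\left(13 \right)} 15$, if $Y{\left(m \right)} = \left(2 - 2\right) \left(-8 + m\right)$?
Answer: $0$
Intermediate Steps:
$Y{\left(m \right)} = 0$ ($Y{\left(m \right)} = 0 \left(-8 + m\right) = 0$)
$Y{\left(13 \right)} 15 = 0 \cdot 15 = 0$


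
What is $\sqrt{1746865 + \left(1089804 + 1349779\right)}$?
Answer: $4 \sqrt{261653} \approx 2046.1$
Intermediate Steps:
$\sqrt{1746865 + \left(1089804 + 1349779\right)} = \sqrt{1746865 + 2439583} = \sqrt{4186448} = 4 \sqrt{261653}$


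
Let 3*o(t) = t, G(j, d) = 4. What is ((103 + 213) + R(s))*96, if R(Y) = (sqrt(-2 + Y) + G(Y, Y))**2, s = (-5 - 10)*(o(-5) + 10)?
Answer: 19680 + 768*I*sqrt(127) ≈ 19680.0 + 8654.9*I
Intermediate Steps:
o(t) = t/3
s = -125 (s = (-5 - 10)*((1/3)*(-5) + 10) = -15*(-5/3 + 10) = -15*25/3 = -125)
R(Y) = (4 + sqrt(-2 + Y))**2 (R(Y) = (sqrt(-2 + Y) + 4)**2 = (4 + sqrt(-2 + Y))**2)
((103 + 213) + R(s))*96 = ((103 + 213) + (4 + sqrt(-2 - 125))**2)*96 = (316 + (4 + sqrt(-127))**2)*96 = (316 + (4 + I*sqrt(127))**2)*96 = 30336 + 96*(4 + I*sqrt(127))**2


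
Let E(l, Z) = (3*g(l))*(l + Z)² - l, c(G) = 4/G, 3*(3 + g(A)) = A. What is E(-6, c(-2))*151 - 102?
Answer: -144156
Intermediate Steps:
g(A) = -3 + A/3
E(l, Z) = -l + (Z + l)²*(-9 + l) (E(l, Z) = (3*(-3 + l/3))*(l + Z)² - l = (-9 + l)*(Z + l)² - l = (Z + l)²*(-9 + l) - l = -l + (Z + l)²*(-9 + l))
E(-6, c(-2))*151 - 102 = (-1*(-6) + (4/(-2) - 6)²*(-9 - 6))*151 - 102 = (6 + (4*(-½) - 6)²*(-15))*151 - 102 = (6 + (-2 - 6)²*(-15))*151 - 102 = (6 + (-8)²*(-15))*151 - 102 = (6 + 64*(-15))*151 - 102 = (6 - 960)*151 - 102 = -954*151 - 102 = -144054 - 102 = -144156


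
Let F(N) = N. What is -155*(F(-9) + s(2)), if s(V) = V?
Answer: 1085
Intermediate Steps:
-155*(F(-9) + s(2)) = -155*(-9 + 2) = -155*(-7) = 1085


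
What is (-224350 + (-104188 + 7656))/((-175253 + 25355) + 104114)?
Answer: 160441/22892 ≈ 7.0086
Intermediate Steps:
(-224350 + (-104188 + 7656))/((-175253 + 25355) + 104114) = (-224350 - 96532)/(-149898 + 104114) = -320882/(-45784) = -320882*(-1/45784) = 160441/22892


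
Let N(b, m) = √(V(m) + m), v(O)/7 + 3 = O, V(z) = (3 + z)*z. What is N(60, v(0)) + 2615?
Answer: 2615 + √357 ≈ 2633.9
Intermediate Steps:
V(z) = z*(3 + z)
v(O) = -21 + 7*O
N(b, m) = √(m + m*(3 + m)) (N(b, m) = √(m*(3 + m) + m) = √(m + m*(3 + m)))
N(60, v(0)) + 2615 = √((-21 + 7*0)*(4 + (-21 + 7*0))) + 2615 = √((-21 + 0)*(4 + (-21 + 0))) + 2615 = √(-21*(4 - 21)) + 2615 = √(-21*(-17)) + 2615 = √357 + 2615 = 2615 + √357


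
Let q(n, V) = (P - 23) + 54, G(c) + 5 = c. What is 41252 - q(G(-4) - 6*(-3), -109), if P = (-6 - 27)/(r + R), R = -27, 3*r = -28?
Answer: 4492990/109 ≈ 41220.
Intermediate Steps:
r = -28/3 (r = (⅓)*(-28) = -28/3 ≈ -9.3333)
G(c) = -5 + c
P = 99/109 (P = (-6 - 27)/(-28/3 - 27) = -33/(-109/3) = -33*(-3/109) = 99/109 ≈ 0.90826)
q(n, V) = 3478/109 (q(n, V) = (99/109 - 23) + 54 = -2408/109 + 54 = 3478/109)
41252 - q(G(-4) - 6*(-3), -109) = 41252 - 1*3478/109 = 41252 - 3478/109 = 4492990/109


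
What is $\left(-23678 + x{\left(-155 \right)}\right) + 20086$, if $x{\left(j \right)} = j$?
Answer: $-3747$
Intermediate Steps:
$\left(-23678 + x{\left(-155 \right)}\right) + 20086 = \left(-23678 - 155\right) + 20086 = -23833 + 20086 = -3747$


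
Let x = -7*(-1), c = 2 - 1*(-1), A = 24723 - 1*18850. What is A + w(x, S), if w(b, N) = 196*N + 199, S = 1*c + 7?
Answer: 8032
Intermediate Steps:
A = 5873 (A = 24723 - 18850 = 5873)
c = 3 (c = 2 + 1 = 3)
x = 7
S = 10 (S = 1*3 + 7 = 3 + 7 = 10)
w(b, N) = 199 + 196*N
A + w(x, S) = 5873 + (199 + 196*10) = 5873 + (199 + 1960) = 5873 + 2159 = 8032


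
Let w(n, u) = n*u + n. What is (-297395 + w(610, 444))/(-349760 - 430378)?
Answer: 25945/780138 ≈ 0.033257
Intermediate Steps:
w(n, u) = n + n*u
(-297395 + w(610, 444))/(-349760 - 430378) = (-297395 + 610*(1 + 444))/(-349760 - 430378) = (-297395 + 610*445)/(-780138) = (-297395 + 271450)*(-1/780138) = -25945*(-1/780138) = 25945/780138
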